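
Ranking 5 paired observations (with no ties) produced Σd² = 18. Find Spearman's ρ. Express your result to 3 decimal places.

ρ = 1 − 6Σd² / [n(n²−1)] = 1 − 6×18 / (5×24)
  = 1 − 108/120 = 1 − 0.9000 ≈ 0.100

0.100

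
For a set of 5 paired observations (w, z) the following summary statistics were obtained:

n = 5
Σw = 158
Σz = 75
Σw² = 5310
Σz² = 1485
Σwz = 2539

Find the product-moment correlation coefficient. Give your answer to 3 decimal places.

0.500

r = (nΣwz − ΣwΣz) / √[(nΣw² − (Σw)²)(nΣz² − (Σz)²)]
Numerator: 5×2539 − 158×75 = 845
Denominator: √[(26550 − 24964)(7425 − 5625)] = √[1586 × 1800] = 1689.6153
r = 845 / 1689.6153 ≈ 0.500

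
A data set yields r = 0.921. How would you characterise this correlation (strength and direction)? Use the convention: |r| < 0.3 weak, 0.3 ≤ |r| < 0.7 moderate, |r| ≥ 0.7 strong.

strong positive

r = 0.921 > 0 so the relationship is positive.
|r| = 0.921, which falls in the strong range.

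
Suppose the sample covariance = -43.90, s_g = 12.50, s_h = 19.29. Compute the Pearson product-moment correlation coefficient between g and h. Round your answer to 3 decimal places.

r = Cov(g,h) / (s_g · s_h) = -43.90 / (12.50 × 19.29)
  = -43.90 / 241.1250 ≈ -0.182

-0.182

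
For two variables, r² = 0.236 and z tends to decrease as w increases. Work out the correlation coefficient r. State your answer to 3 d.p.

-0.486

|r| = √0.236 = 0.486
The association is negative, so r = −0.486.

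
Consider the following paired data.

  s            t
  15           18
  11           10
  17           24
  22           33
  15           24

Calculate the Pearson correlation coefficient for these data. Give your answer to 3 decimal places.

n = 5, Σs = 80, Σt = 109, Σs² = 1344, Σt² = 2665, Σst = 1874
nΣst − ΣsΣt = 9370 − 8720 = 650
nΣs² − (Σs)² = 6720 − 6400 = 320; nΣt² − (Σt)² = 13325 − 11881 = 1444
r = 650 / √(320 × 1444) = 650 / 679.7647 ≈ 0.956

0.956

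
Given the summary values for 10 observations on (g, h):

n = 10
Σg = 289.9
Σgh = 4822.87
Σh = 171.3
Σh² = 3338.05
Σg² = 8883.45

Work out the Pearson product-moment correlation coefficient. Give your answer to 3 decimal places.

-0.325

r = (nΣgh − ΣgΣh) / √[(nΣg² − (Σg)²)(nΣh² − (Σh)²)]
Numerator: 10×4822.87 − 289.9×171.3 = -1431.17
Denominator: √[(88834.5 − 84042.01)(33380.5 − 29343.69)] = √[4792.49 × 4036.81] = 4398.4510
r = -1431.17 / 4398.4510 ≈ -0.325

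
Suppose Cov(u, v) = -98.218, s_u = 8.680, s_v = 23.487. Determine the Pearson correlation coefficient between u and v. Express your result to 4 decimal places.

r = Cov(u,v) / (s_u · s_v) = -98.218 / (8.680 × 23.487)
  = -98.218 / 203.8672 ≈ -0.4818

-0.4818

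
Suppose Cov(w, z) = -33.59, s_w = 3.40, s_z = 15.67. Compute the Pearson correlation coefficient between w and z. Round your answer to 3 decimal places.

-0.630

r = Cov(w,z) / (s_w · s_z) = -33.59 / (3.40 × 15.67)
  = -33.59 / 53.2780 ≈ -0.630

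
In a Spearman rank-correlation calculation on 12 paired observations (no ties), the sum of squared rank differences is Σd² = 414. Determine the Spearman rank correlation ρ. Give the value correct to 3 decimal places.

-0.448

ρ = 1 − 6Σd² / [n(n²−1)] = 1 − 6×414 / (12×143)
  = 1 − 2484/1716 = 1 − 1.4476 ≈ -0.448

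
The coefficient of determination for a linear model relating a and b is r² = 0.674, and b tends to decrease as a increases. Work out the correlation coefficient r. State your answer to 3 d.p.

-0.821

|r| = √0.674 = 0.821
The association is negative, so r = −0.821.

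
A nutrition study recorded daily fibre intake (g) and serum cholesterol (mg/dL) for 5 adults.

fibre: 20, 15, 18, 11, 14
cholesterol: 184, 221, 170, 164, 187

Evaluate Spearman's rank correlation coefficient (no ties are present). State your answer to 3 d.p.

Rank fibre: 5, 3, 4, 1, 2
Rank cholesterol: 3, 5, 2, 1, 4
d = rank(fibre) − rank(cholesterol): 2, -2, 2, 0, -2; Σd² = 16
ρ = 1 − 6Σd² / [n(n²−1)] = 1 − 6×16 / (5×24) = 1 − 96/120 ≈ 0.200

0.200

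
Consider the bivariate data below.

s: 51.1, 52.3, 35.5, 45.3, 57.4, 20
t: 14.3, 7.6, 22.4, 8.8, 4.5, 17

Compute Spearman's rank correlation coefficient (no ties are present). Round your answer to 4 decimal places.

Rank s: 4, 5, 2, 3, 6, 1
Rank t: 4, 2, 6, 3, 1, 5
d = rank(s) − rank(t): 0, 3, -4, 0, 5, -4; Σd² = 66
ρ = 1 − 6Σd² / [n(n²−1)] = 1 − 6×66 / (6×35) = 1 − 396/210 ≈ -0.8857

-0.8857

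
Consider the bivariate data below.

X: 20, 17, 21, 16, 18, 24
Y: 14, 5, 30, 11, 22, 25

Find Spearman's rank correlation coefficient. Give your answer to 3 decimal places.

0.829

Rank X: 4, 2, 5, 1, 3, 6
Rank Y: 3, 1, 6, 2, 4, 5
d = rank(X) − rank(Y): 1, 1, -1, -1, -1, 1; Σd² = 6
ρ = 1 − 6Σd² / [n(n²−1)] = 1 − 6×6 / (6×35) = 1 − 36/210 ≈ 0.829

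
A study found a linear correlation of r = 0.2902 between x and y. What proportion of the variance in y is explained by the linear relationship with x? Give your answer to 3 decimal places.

r² = (0.2902)² = 0.084

0.084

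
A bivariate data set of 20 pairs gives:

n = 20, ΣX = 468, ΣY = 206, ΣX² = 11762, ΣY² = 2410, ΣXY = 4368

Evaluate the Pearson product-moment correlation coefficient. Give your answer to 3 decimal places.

r = (nΣXY − ΣXΣY) / √[(nΣX² − (ΣX)²)(nΣY² − (ΣY)²)]
Numerator: 20×4368 − 468×206 = -9048
Denominator: √[(235240 − 219024)(48200 − 42436)] = √[16216 × 5764] = 9667.9379
r = -9048 / 9667.9379 ≈ -0.936

-0.936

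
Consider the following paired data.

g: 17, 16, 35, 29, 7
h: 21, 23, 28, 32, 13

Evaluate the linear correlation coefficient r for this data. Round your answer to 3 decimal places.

n = 5, Σg = 104, Σh = 117, Σg² = 2660, Σh² = 2947, Σgh = 2724
nΣgh − ΣgΣh = 13620 − 12168 = 1452
nΣg² − (Σg)² = 13300 − 10816 = 2484; nΣh² − (Σh)² = 14735 − 13689 = 1046
r = 1452 / √(2484 × 1046) = 1452 / 1611.9131 ≈ 0.901

0.901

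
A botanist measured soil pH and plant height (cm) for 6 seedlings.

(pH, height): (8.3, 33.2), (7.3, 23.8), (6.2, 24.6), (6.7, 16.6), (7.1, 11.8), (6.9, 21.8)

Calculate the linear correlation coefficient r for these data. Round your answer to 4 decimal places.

n = 6, Σx = 42.5, Σy = 131.8, Σx² = 303.53, Σy² = 3163.88, Σxy = 947.24
nΣxy − ΣxΣy = 5683.44 − 5601.5 = 81.94
nΣx² − (Σx)² = 1821.18 − 1806.25 = 14.93; nΣy² − (Σy)² = 18983.28 − 17371.24 = 1612.04
r = 81.94 / √(14.93 × 1612.04) = 81.94 / 155.1379 ≈ 0.5282

0.5282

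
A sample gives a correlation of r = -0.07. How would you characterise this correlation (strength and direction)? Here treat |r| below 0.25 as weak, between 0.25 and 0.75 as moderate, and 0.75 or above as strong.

weak negative

r = -0.07 < 0 so the relationship is negative.
|r| = 0.07, which falls in the weak range.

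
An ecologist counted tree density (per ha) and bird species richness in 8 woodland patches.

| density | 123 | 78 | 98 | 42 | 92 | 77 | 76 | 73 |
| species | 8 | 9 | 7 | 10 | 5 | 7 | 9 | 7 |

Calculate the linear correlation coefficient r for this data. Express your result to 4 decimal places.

-0.4706

n = 8, Σx = 659, Σy = 62, Σx² = 58079, Σy² = 498, Σxy = 4986
nΣxy − ΣxΣy = 39888 − 40858 = -970
nΣx² − (Σx)² = 464632 − 434281 = 30351; nΣy² − (Σy)² = 3984 − 3844 = 140
r = -970 / √(30351 × 140) = -970 / 2061.3442 ≈ -0.4706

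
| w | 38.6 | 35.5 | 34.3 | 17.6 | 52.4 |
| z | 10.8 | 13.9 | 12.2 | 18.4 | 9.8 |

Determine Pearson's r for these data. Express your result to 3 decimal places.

-0.933

n = 5, Σw = 178.4, Σz = 65.1, Σw² = 6982.22, Σz² = 893.29, Σwz = 2166.15
nΣwz − ΣwΣz = 10830.75 − 11613.84 = -783.09
nΣw² − (Σw)² = 34911.1 − 31826.56 = 3084.54; nΣz² − (Σz)² = 4466.45 − 4238.01 = 228.44
r = -783.09 / √(3084.54 × 228.44) = -783.09 / 839.4238 ≈ -0.933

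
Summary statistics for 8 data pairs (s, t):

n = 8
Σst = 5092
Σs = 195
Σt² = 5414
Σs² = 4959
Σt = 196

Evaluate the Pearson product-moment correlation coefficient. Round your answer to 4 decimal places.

0.8860

r = (nΣst − ΣsΣt) / √[(nΣs² − (Σs)²)(nΣt² − (Σt)²)]
Numerator: 8×5092 − 195×196 = 2516
Denominator: √[(39672 − 38025)(43312 − 38416)] = √[1647 × 4896] = 2839.6676
r = 2516 / 2839.6676 ≈ 0.8860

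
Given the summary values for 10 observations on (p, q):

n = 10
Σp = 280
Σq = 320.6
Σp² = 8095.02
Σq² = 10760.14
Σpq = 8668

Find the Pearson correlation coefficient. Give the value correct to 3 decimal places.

r = (nΣpq − ΣpΣq) / √[(nΣp² − (Σp)²)(nΣq² − (Σq)²)]
Numerator: 10×8668 − 280×320.6 = -3088
Denominator: √[(80950.2 − 78400)(107601.4 − 102784.36)] = √[2550.2 × 4817.04] = 3504.9130
r = -3088 / 3504.9130 ≈ -0.881

-0.881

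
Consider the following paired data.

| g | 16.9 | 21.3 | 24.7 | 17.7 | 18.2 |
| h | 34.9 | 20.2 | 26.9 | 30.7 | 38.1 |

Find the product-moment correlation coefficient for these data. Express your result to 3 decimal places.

n = 5, Σg = 98.8, Σh = 150.8, Σg² = 1993.92, Σh² = 4743.76, Σgh = 2921.31
nΣgh − ΣgΣh = 14606.55 − 14899.04 = -292.49
nΣg² − (Σg)² = 9969.6 − 9761.44 = 208.16; nΣh² − (Σh)² = 23718.8 − 22740.64 = 978.16
r = -292.49 / √(208.16 × 978.16) = -292.49 / 451.2358 ≈ -0.648

-0.648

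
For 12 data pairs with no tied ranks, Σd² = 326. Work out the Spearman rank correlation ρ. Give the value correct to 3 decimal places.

ρ = 1 − 6Σd² / [n(n²−1)] = 1 − 6×326 / (12×143)
  = 1 − 1956/1716 = 1 − 1.1399 ≈ -0.140

-0.140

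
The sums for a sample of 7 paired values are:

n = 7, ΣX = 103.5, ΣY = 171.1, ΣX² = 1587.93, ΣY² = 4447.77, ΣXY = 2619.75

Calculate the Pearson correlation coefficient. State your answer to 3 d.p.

0.727

r = (nΣXY − ΣXΣY) / √[(nΣX² − (ΣX)²)(nΣY² − (ΣY)²)]
Numerator: 7×2619.75 − 103.5×171.1 = 629.4
Denominator: √[(11115.51 − 10712.25)(31134.39 − 29275.21)] = √[403.26 × 1859.18] = 865.8712
r = 629.4 / 865.8712 ≈ 0.727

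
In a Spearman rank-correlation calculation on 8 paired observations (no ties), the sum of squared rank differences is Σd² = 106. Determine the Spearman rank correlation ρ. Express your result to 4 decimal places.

-0.2619

ρ = 1 − 6Σd² / [n(n²−1)] = 1 − 6×106 / (8×63)
  = 1 − 636/504 = 1 − 1.26190 ≈ -0.2619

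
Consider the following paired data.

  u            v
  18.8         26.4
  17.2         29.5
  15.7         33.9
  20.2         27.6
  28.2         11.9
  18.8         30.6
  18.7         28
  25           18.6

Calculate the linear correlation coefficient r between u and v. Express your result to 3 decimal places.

n = 8, Σu = 162.6, Σv = 206.5, Σu² = 3427.18, Σv² = 5686.11, Σuv = 3992.93
nΣuv − ΣuΣv = 31943.44 − 33576.9 = -1633.46
nΣu² − (Σu)² = 27417.44 − 26438.76 = 978.68; nΣv² − (Σv)² = 45488.88 − 42642.25 = 2846.63
r = -1633.46 / √(978.68 × 2846.63) = -1633.46 / 1669.1135 ≈ -0.979

-0.979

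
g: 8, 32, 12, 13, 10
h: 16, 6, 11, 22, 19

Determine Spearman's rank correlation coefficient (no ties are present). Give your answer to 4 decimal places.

Rank g: 1, 5, 3, 4, 2
Rank h: 3, 1, 2, 5, 4
d = rank(g) − rank(h): -2, 4, 1, -1, -2; Σd² = 26
ρ = 1 − 6Σd² / [n(n²−1)] = 1 − 6×26 / (5×24) = 1 − 156/120 ≈ -0.3000

-0.3000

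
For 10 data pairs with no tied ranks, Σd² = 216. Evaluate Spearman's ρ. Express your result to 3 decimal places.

ρ = 1 − 6Σd² / [n(n²−1)] = 1 − 6×216 / (10×99)
  = 1 − 1296/990 = 1 − 1.3091 ≈ -0.309

-0.309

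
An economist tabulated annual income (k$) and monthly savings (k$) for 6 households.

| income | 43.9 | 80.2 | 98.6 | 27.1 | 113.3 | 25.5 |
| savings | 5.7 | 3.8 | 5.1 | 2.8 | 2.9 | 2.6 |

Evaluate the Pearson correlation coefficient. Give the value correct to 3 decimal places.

0.184

n = 6, Σx = 388.6, Σy = 22.9, Σx² = 32302.76, Σy² = 95.95, Σxy = 1528.6
nΣxy − ΣxΣy = 9171.6 − 8898.94 = 272.66
nΣx² − (Σx)² = 193816.56 − 151009.96 = 42806.6; nΣy² − (Σy)² = 575.7 − 524.41 = 51.29
r = 272.66 / √(42806.6 × 51.29) = 272.66 / 1481.7390 ≈ 0.184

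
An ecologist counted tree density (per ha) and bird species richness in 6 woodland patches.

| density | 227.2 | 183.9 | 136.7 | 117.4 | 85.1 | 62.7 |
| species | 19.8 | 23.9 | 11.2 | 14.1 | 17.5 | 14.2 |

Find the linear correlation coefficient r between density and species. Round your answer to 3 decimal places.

0.577

n = 6, Σx = 813, Σy = 100.7, Σx² = 129082, Σy² = 1795.39, Σxy = 14459.74
nΣxy − ΣxΣy = 86758.44 − 81869.1 = 4889.34
nΣx² − (Σx)² = 774492 − 660969 = 113523; nΣy² − (Σy)² = 10772.34 − 10140.49 = 631.85
r = 4889.34 / √(113523 × 631.85) = 4889.34 / 8469.3275 ≈ 0.577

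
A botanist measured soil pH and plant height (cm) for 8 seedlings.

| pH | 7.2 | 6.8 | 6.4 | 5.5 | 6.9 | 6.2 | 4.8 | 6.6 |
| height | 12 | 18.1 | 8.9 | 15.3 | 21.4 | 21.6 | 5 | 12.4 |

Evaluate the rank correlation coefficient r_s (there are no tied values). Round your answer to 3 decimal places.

Rank pH: 8, 6, 4, 2, 7, 3, 1, 5
Rank height: 3, 6, 2, 5, 7, 8, 1, 4
d = rank(pH) − rank(height): 5, 0, 2, -3, 0, -5, 0, 1; Σd² = 64
ρ = 1 − 6Σd² / [n(n²−1)] = 1 − 6×64 / (8×63) = 1 − 384/504 ≈ 0.238

0.238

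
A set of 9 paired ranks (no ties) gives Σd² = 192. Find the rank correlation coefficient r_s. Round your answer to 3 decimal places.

-0.600

ρ = 1 − 6Σd² / [n(n²−1)] = 1 − 6×192 / (9×80)
  = 1 − 1152/720 = 1 − 1.6000 ≈ -0.600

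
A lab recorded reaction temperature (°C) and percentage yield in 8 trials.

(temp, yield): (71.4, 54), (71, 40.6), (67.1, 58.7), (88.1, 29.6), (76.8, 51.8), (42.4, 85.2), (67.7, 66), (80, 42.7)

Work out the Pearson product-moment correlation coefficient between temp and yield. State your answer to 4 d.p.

n = 8, Σx = 564.5, Σy = 428.6, Σx² = 41082.27, Σy² = 25007.78, Σxy = 28759.65
nΣxy − ΣxΣy = 230077.2 − 241944.7 = -11867.5
nΣx² − (Σx)² = 328658.16 − 318660.25 = 9997.91; nΣy² − (Σy)² = 200062.24 − 183697.96 = 16364.28
r = -11867.5 / √(9997.91 × 16364.28) = -11867.5 / 12790.9577 ≈ -0.9278

-0.9278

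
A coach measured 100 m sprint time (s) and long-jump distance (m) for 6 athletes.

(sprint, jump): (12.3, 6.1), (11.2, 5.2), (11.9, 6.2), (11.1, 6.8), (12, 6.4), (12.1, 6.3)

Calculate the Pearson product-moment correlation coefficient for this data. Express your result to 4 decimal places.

n = 6, Σx = 70.6, Σy = 37, Σx² = 831.96, Σy² = 229.58, Σxy = 435.56
nΣxy − ΣxΣy = 2613.36 − 2612.2 = 1.16
nΣx² − (Σx)² = 4991.76 − 4984.36 = 7.4; nΣy² − (Σy)² = 1377.48 − 1369 = 8.48
r = 1.16 / √(7.4 × 8.48) = 1.16 / 7.9216 ≈ 0.1464

0.1464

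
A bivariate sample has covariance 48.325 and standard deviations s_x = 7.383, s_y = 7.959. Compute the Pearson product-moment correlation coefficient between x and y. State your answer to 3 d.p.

0.822

r = Cov(x,y) / (s_x · s_y) = 48.325 / (7.383 × 7.959)
  = 48.325 / 58.7613 ≈ 0.822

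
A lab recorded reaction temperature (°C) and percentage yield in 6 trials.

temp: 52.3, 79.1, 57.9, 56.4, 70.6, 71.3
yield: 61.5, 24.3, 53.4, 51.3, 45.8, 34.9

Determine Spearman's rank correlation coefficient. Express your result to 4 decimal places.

Rank temp: 1, 6, 3, 2, 4, 5
Rank yield: 6, 1, 5, 4, 3, 2
d = rank(temp) − rank(yield): -5, 5, -2, -2, 1, 3; Σd² = 68
ρ = 1 − 6Σd² / [n(n²−1)] = 1 − 6×68 / (6×35) = 1 − 408/210 ≈ -0.9429

-0.9429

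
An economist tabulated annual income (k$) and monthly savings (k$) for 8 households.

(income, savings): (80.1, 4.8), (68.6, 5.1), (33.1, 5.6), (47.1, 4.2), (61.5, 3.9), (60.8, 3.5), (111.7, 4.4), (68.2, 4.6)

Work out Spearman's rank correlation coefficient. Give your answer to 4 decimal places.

Rank income: 7, 6, 1, 2, 4, 3, 8, 5
Rank savings: 6, 7, 8, 3, 2, 1, 4, 5
d = rank(income) − rank(savings): 1, -1, -7, -1, 2, 2, 4, 0; Σd² = 76
ρ = 1 − 6Σd² / [n(n²−1)] = 1 − 6×76 / (8×63) = 1 − 456/504 ≈ 0.0952

0.0952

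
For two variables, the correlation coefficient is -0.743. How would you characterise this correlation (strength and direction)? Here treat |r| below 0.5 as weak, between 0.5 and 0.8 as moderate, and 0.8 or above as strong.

moderate negative

r = -0.743 < 0 so the relationship is negative.
|r| = 0.743, which falls in the moderate range.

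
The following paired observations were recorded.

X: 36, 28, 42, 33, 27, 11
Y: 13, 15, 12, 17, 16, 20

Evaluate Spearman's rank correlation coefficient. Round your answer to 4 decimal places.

Rank X: 5, 3, 6, 4, 2, 1
Rank Y: 2, 3, 1, 5, 4, 6
d = rank(X) − rank(Y): 3, 0, 5, -1, -2, -5; Σd² = 64
ρ = 1 − 6Σd² / [n(n²−1)] = 1 − 6×64 / (6×35) = 1 − 384/210 ≈ -0.8286

-0.8286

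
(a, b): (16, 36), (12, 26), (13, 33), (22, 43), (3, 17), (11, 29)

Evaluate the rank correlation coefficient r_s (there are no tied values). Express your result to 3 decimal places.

0.943

Rank a: 5, 3, 4, 6, 1, 2
Rank b: 5, 2, 4, 6, 1, 3
d = rank(a) − rank(b): 0, 1, 0, 0, 0, -1; Σd² = 2
ρ = 1 − 6Σd² / [n(n²−1)] = 1 − 6×2 / (6×35) = 1 − 12/210 ≈ 0.943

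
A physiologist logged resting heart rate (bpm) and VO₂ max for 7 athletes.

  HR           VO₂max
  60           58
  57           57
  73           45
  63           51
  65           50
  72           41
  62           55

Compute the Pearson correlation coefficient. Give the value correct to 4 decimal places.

-0.9444

n = 7, Σx = 452, Σy = 357, Σx² = 29400, Σy² = 18445, Σxy = 22839
nΣxy − ΣxΣy = 159873 − 161364 = -1491
nΣx² − (Σx)² = 205800 − 204304 = 1496; nΣy² − (Σy)² = 129115 − 127449 = 1666
r = -1491 / √(1496 × 1666) = -1491 / 1578.7134 ≈ -0.9444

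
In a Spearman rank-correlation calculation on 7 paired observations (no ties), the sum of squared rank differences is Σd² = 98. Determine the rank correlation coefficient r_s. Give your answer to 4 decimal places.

ρ = 1 − 6Σd² / [n(n²−1)] = 1 − 6×98 / (7×48)
  = 1 − 588/336 = 1 − 1.75000 ≈ -0.7500

-0.7500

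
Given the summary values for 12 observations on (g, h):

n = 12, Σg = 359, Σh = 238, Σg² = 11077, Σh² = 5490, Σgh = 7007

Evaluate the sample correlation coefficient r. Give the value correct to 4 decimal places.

r = (nΣgh − ΣgΣh) / √[(nΣg² − (Σg)²)(nΣh² − (Σh)²)]
Numerator: 12×7007 − 359×238 = -1358
Denominator: √[(132924 − 128881)(65880 − 56644)] = √[4043 × 9236] = 6110.7404
r = -1358 / 6110.7404 ≈ -0.2222

-0.2222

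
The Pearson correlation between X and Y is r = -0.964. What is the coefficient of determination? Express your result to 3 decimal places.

r² = (-0.964)² = 0.929

0.929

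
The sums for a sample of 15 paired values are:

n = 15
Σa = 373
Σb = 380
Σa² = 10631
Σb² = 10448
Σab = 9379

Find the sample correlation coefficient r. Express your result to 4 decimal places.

r = (nΣab − ΣaΣb) / √[(nΣa² − (Σa)²)(nΣb² − (Σb)²)]
Numerator: 15×9379 − 373×380 = -1055
Denominator: √[(159465 − 139129)(156720 − 144400)] = √[20336 × 12320] = 15828.4402
r = -1055 / 15828.4402 ≈ -0.0667

-0.0667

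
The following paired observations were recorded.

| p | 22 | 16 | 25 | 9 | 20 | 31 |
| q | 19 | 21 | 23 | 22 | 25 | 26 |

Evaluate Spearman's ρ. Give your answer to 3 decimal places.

Rank p: 4, 2, 5, 1, 3, 6
Rank q: 1, 2, 4, 3, 5, 6
d = rank(p) − rank(q): 3, 0, 1, -2, -2, 0; Σd² = 18
ρ = 1 − 6Σd² / [n(n²−1)] = 1 − 6×18 / (6×35) = 1 − 108/210 ≈ 0.486

0.486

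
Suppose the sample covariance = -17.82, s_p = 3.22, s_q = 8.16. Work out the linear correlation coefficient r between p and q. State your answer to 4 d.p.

-0.6782

r = Cov(p,q) / (s_p · s_q) = -17.82 / (3.22 × 8.16)
  = -17.82 / 26.2752 ≈ -0.6782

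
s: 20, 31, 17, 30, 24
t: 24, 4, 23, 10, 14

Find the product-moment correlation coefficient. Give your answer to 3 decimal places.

n = 5, Σs = 122, Σt = 75, Σs² = 3126, Σt² = 1417, Σst = 1631
nΣst − ΣsΣt = 8155 − 9150 = -995
nΣs² − (Σs)² = 15630 − 14884 = 746; nΣt² − (Σt)² = 7085 − 5625 = 1460
r = -995 / √(746 × 1460) = -995 / 1043.6283 ≈ -0.953

-0.953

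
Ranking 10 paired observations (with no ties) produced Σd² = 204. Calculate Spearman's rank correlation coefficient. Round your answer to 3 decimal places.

-0.236

ρ = 1 − 6Σd² / [n(n²−1)] = 1 − 6×204 / (10×99)
  = 1 − 1224/990 = 1 − 1.2364 ≈ -0.236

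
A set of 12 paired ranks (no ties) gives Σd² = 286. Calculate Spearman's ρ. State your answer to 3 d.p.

ρ = 1 − 6Σd² / [n(n²−1)] = 1 − 6×286 / (12×143)
  = 1 − 1716/1716 = 1 − 1.0000 ≈ 0.000

0.000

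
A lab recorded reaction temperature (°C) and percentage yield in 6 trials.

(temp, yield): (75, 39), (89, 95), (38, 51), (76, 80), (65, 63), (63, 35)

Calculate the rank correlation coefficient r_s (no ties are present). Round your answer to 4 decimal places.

0.7143

Rank temp: 4, 6, 1, 5, 3, 2
Rank yield: 2, 6, 3, 5, 4, 1
d = rank(temp) − rank(yield): 2, 0, -2, 0, -1, 1; Σd² = 10
ρ = 1 − 6Σd² / [n(n²−1)] = 1 − 6×10 / (6×35) = 1 − 60/210 ≈ 0.7143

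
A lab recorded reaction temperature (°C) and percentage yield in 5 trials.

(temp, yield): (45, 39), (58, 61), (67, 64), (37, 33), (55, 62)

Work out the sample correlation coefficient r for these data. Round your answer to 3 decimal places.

n = 5, Σx = 262, Σy = 259, Σx² = 14272, Σy² = 14271, Σxy = 14212
nΣxy − ΣxΣy = 71060 − 67858 = 3202
nΣx² − (Σx)² = 71360 − 68644 = 2716; nΣy² − (Σy)² = 71355 − 67081 = 4274
r = 3202 / √(2716 × 4274) = 3202 / 3407.0785 ≈ 0.940

0.940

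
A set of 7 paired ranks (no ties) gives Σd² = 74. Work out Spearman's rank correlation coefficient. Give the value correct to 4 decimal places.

ρ = 1 − 6Σd² / [n(n²−1)] = 1 − 6×74 / (7×48)
  = 1 − 444/336 = 1 − 1.32143 ≈ -0.3214

-0.3214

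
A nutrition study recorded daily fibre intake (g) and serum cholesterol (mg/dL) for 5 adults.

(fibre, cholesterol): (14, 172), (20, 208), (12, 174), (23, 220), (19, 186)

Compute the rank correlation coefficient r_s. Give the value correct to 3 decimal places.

Rank fibre: 2, 4, 1, 5, 3
Rank cholesterol: 1, 4, 2, 5, 3
d = rank(fibre) − rank(cholesterol): 1, 0, -1, 0, 0; Σd² = 2
ρ = 1 − 6Σd² / [n(n²−1)] = 1 − 6×2 / (5×24) = 1 − 12/120 ≈ 0.900

0.900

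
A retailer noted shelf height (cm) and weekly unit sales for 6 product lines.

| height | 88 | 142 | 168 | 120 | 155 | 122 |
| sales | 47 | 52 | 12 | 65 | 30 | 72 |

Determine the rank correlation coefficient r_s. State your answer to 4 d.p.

-0.6000

Rank height: 1, 4, 6, 2, 5, 3
Rank sales: 3, 4, 1, 5, 2, 6
d = rank(height) − rank(sales): -2, 0, 5, -3, 3, -3; Σd² = 56
ρ = 1 − 6Σd² / [n(n²−1)] = 1 − 6×56 / (6×35) = 1 − 336/210 ≈ -0.6000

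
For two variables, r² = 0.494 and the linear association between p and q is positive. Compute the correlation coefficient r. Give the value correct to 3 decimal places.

0.703

|r| = √0.494 = 0.703
The association is positive, so r = 0.703.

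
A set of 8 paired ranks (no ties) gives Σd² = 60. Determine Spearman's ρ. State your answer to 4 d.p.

0.2857

ρ = 1 − 6Σd² / [n(n²−1)] = 1 − 6×60 / (8×63)
  = 1 − 360/504 = 1 − 0.71429 ≈ 0.2857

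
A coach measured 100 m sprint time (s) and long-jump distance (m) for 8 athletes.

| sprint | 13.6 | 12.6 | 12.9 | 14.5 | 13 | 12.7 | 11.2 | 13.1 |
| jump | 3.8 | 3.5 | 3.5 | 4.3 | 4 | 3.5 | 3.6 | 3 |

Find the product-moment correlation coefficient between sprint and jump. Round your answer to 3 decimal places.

n = 8, Σx = 103.6, Σy = 29.2, Σx² = 1347.72, Σy² = 107.64, Σxy = 379.35
nΣxy − ΣxΣy = 3034.8 − 3025.12 = 9.68
nΣx² − (Σx)² = 10781.76 − 10732.96 = 48.8; nΣy² − (Σy)² = 861.12 − 852.64 = 8.48
r = 9.68 / √(48.8 × 8.48) = 9.68 / 20.3427 ≈ 0.476

0.476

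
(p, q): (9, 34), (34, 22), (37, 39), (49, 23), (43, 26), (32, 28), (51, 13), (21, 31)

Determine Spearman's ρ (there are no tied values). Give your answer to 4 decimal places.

-0.6429

Rank p: 1, 4, 5, 7, 6, 3, 8, 2
Rank q: 7, 2, 8, 3, 4, 5, 1, 6
d = rank(p) − rank(q): -6, 2, -3, 4, 2, -2, 7, -4; Σd² = 138
ρ = 1 − 6Σd² / [n(n²−1)] = 1 − 6×138 / (8×63) = 1 − 828/504 ≈ -0.6429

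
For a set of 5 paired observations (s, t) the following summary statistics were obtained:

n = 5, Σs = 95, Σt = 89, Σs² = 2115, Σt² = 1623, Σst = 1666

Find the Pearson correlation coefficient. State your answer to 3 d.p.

r = (nΣst − ΣsΣt) / √[(nΣs² − (Σs)²)(nΣt² − (Σt)²)]
Numerator: 5×1666 − 95×89 = -125
Denominator: √[(10575 − 9025)(8115 − 7921)] = √[1550 × 194] = 548.3612
r = -125 / 548.3612 ≈ -0.228

-0.228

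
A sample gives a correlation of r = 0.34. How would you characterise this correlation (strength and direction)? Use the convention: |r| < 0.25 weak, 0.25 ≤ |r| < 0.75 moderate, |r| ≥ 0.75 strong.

r = 0.34 > 0 so the relationship is positive.
|r| = 0.34, which falls in the moderate range.

moderate positive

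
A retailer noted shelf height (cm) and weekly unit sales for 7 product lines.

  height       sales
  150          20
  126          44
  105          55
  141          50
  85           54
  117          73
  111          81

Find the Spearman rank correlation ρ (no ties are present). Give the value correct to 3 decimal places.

-0.643

Rank height: 7, 5, 2, 6, 1, 4, 3
Rank sales: 1, 2, 5, 3, 4, 6, 7
d = rank(height) − rank(sales): 6, 3, -3, 3, -3, -2, -4; Σd² = 92
ρ = 1 − 6Σd² / [n(n²−1)] = 1 − 6×92 / (7×48) = 1 − 552/336 ≈ -0.643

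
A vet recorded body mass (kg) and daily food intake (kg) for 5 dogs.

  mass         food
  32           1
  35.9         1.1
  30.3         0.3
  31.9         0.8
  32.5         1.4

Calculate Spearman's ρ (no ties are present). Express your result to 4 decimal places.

0.9000

Rank mass: 3, 5, 1, 2, 4
Rank food: 3, 4, 1, 2, 5
d = rank(mass) − rank(food): 0, 1, 0, 0, -1; Σd² = 2
ρ = 1 − 6Σd² / [n(n²−1)] = 1 − 6×2 / (5×24) = 1 − 12/120 ≈ 0.9000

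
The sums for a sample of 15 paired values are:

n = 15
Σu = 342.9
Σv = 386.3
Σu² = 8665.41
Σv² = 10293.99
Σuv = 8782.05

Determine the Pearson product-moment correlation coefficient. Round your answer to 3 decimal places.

-0.091

r = (nΣuv − ΣuΣv) / √[(nΣu² − (Σu)²)(nΣv² − (Σv)²)]
Numerator: 15×8782.05 − 342.9×386.3 = -731.52
Denominator: √[(129981.15 − 117580.41)(154409.85 − 149227.69)] = √[12400.74 × 5182.16] = 8016.3969
r = -731.52 / 8016.3969 ≈ -0.091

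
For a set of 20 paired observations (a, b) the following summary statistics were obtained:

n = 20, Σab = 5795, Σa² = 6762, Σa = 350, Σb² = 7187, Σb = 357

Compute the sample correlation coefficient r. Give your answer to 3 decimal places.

-0.628

r = (nΣab − ΣaΣb) / √[(nΣa² − (Σa)²)(nΣb² − (Σb)²)]
Numerator: 20×5795 − 350×357 = -9050
Denominator: √[(135240 − 122500)(143740 − 127449)] = √[12740 × 16291] = 14406.5034
r = -9050 / 14406.5034 ≈ -0.628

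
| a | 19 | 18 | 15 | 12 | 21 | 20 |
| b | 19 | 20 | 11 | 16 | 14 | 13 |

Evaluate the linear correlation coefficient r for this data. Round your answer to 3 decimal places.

n = 6, Σa = 105, Σb = 93, Σa² = 1895, Σb² = 1503, Σab = 1632
nΣab − ΣaΣb = 9792 − 9765 = 27
nΣa² − (Σa)² = 11370 − 11025 = 345; nΣb² − (Σb)² = 9018 − 8649 = 369
r = 27 / √(345 × 369) = 27 / 356.7983 ≈ 0.076

0.076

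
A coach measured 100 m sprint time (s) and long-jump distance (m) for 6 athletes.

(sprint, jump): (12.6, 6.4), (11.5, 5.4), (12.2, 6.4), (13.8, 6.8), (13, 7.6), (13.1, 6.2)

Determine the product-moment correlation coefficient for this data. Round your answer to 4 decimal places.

n = 6, Σx = 76.2, Σy = 38.8, Σx² = 970.9, Σy² = 253.52, Σxy = 494.68
nΣxy − ΣxΣy = 2968.08 − 2956.56 = 11.52
nΣx² − (Σx)² = 5825.4 − 5806.44 = 18.96; nΣy² − (Σy)² = 1521.12 − 1505.44 = 15.68
r = 11.52 / √(18.96 × 15.68) = 11.52 / 17.2422 ≈ 0.6681

0.6681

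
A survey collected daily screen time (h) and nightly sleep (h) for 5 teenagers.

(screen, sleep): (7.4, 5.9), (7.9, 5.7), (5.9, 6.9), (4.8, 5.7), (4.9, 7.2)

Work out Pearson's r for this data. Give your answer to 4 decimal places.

n = 5, Σx = 30.9, Σy = 31.4, Σx² = 199.03, Σy² = 199.24, Σxy = 192.04
nΣxy − ΣxΣy = 960.2 − 970.26 = -10.06
nΣx² − (Σx)² = 995.15 − 954.81 = 40.34; nΣy² − (Σy)² = 996.2 − 985.96 = 10.24
r = -10.06 / √(40.34 × 10.24) = -10.06 / 20.3244 ≈ -0.4950

-0.4950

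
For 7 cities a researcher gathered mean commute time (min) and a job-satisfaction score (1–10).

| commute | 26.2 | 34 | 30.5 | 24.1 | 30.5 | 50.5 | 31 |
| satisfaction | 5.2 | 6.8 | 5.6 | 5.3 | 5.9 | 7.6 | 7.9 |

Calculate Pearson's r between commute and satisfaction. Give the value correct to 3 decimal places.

0.686

n = 7, Σx = 226.8, Σy = 44.3, Σx² = 7795, Σy² = 287.71, Σxy = 1474.62
nΣxy − ΣxΣy = 10322.34 − 10047.24 = 275.1
nΣx² − (Σx)² = 54565 − 51438.24 = 3126.76; nΣy² − (Σy)² = 2013.97 − 1962.49 = 51.48
r = 275.1 / √(3126.76 × 51.48) = 275.1 / 401.2052 ≈ 0.686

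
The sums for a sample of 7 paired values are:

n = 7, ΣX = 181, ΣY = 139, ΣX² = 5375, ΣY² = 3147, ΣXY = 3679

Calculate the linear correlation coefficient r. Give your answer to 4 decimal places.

r = (nΣXY − ΣXΣY) / √[(nΣX² − (ΣX)²)(nΣY² − (ΣY)²)]
Numerator: 7×3679 − 181×139 = 594
Denominator: √[(37625 − 32761)(22029 − 19321)] = √[4864 × 2708] = 3629.2853
r = 594 / 3629.2853 ≈ 0.1637

0.1637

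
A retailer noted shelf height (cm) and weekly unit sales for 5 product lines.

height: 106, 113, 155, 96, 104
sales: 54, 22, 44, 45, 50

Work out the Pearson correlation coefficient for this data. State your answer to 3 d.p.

-0.114

n = 5, Σx = 574, Σy = 215, Σx² = 68062, Σy² = 9861, Σxy = 24550
nΣxy − ΣxΣy = 122750 − 123410 = -660
nΣx² − (Σx)² = 340310 − 329476 = 10834; nΣy² − (Σy)² = 49305 − 46225 = 3080
r = -660 / √(10834 × 3080) = -660 / 5776.5665 ≈ -0.114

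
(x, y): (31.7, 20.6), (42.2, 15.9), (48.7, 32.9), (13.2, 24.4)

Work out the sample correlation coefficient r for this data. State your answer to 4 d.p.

n = 4, Σx = 135.8, Σy = 93.8, Σx² = 5331.66, Σy² = 2354.94, Σxy = 3248.31
nΣxy − ΣxΣy = 12993.24 − 12738.04 = 255.2
nΣx² − (Σx)² = 21326.64 − 18441.64 = 2885; nΣy² − (Σy)² = 9419.76 − 8798.44 = 621.32
r = 255.2 / √(2885 × 621.32) = 255.2 / 1338.8458 ≈ 0.1906

0.1906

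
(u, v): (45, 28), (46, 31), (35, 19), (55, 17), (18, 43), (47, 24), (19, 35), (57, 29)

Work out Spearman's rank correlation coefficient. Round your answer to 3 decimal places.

-0.548

Rank u: 4, 5, 3, 7, 1, 6, 2, 8
Rank v: 4, 6, 2, 1, 8, 3, 7, 5
d = rank(u) − rank(v): 0, -1, 1, 6, -7, 3, -5, 3; Σd² = 130
ρ = 1 − 6Σd² / [n(n²−1)] = 1 − 6×130 / (8×63) = 1 − 780/504 ≈ -0.548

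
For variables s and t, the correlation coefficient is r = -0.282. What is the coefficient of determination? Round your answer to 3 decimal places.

r² = (-0.282)² = 0.080

0.080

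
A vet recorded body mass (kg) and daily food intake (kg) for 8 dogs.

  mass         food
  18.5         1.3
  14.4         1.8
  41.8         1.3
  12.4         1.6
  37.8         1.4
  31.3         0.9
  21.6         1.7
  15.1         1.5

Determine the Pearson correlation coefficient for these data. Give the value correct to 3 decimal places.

n = 8, Σx = 192.9, Σy = 11.5, Σx² = 5553.71, Σy² = 17.09, Σxy = 264.61
nΣxy − ΣxΣy = 2116.88 − 2218.35 = -101.47
nΣx² − (Σx)² = 44429.68 − 37210.41 = 7219.27; nΣy² − (Σy)² = 136.72 − 132.25 = 4.47
r = -101.47 / √(7219.27 × 4.47) = -101.47 / 179.6389 ≈ -0.565

-0.565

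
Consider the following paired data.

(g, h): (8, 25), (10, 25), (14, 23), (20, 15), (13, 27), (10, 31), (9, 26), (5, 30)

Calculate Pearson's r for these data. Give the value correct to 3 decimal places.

n = 8, Σg = 89, Σh = 202, Σg² = 1135, Σh² = 5270, Σgh = 2117
nΣgh − ΣgΣh = 16936 − 17978 = -1042
nΣg² − (Σg)² = 9080 − 7921 = 1159; nΣh² − (Σh)² = 42160 − 40804 = 1356
r = -1042 / √(1159 × 1356) = -1042 / 1253.6363 ≈ -0.831

-0.831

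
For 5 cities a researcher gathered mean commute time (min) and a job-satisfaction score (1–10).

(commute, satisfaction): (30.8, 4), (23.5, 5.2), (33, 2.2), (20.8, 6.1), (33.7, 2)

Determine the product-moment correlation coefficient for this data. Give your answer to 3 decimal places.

n = 5, Σx = 141.8, Σy = 19.5, Σx² = 4158.22, Σy² = 89.09, Σxy = 512.28
nΣxy − ΣxΣy = 2561.4 − 2765.1 = -203.7
nΣx² − (Σx)² = 20791.1 − 20107.24 = 683.86; nΣy² − (Σy)² = 445.45 − 380.25 = 65.2
r = -203.7 / √(683.86 × 65.2) = -203.7 / 211.1579 ≈ -0.965

-0.965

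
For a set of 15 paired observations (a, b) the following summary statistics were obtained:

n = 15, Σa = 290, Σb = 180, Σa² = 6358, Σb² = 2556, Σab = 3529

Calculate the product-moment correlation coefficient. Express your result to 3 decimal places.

0.090

r = (nΣab − ΣaΣb) / √[(nΣa² − (Σa)²)(nΣb² − (Σb)²)]
Numerator: 15×3529 − 290×180 = 735
Denominator: √[(95370 − 84100)(38340 − 32400)] = √[11270 × 5940] = 8181.9191
r = 735 / 8181.9191 ≈ 0.090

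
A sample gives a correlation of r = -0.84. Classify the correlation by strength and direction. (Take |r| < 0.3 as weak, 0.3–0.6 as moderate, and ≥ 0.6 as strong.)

r = -0.84 < 0 so the relationship is negative.
|r| = 0.84, which falls in the strong range.

strong negative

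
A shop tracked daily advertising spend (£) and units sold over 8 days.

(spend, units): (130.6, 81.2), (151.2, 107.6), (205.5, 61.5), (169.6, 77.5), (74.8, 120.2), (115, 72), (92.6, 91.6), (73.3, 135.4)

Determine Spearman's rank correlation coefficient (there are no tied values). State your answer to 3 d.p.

Rank spend: 5, 6, 8, 7, 2, 4, 3, 1
Rank units: 4, 6, 1, 3, 7, 2, 5, 8
d = rank(spend) − rank(units): 1, 0, 7, 4, -5, 2, -2, -7; Σd² = 148
ρ = 1 − 6Σd² / [n(n²−1)] = 1 − 6×148 / (8×63) = 1 − 888/504 ≈ -0.762

-0.762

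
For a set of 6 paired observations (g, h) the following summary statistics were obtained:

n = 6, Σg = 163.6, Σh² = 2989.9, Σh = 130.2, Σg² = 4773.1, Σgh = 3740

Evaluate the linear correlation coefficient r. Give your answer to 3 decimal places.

0.838

r = (nΣgh − ΣgΣh) / √[(nΣg² − (Σg)²)(nΣh² − (Σh)²)]
Numerator: 6×3740 − 163.6×130.2 = 1139.28
Denominator: √[(28638.6 − 26764.96)(17939.4 − 16952.04)] = √[1873.64 × 987.36] = 1360.1313
r = 1139.28 / 1360.1313 ≈ 0.838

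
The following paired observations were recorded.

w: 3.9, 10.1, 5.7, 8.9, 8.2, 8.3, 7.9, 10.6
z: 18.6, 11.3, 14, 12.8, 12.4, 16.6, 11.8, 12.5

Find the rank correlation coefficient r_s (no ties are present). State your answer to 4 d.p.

-0.4762

Rank w: 1, 7, 2, 6, 4, 5, 3, 8
Rank z: 8, 1, 6, 5, 3, 7, 2, 4
d = rank(w) − rank(z): -7, 6, -4, 1, 1, -2, 1, 4; Σd² = 124
ρ = 1 − 6Σd² / [n(n²−1)] = 1 − 6×124 / (8×63) = 1 − 744/504 ≈ -0.4762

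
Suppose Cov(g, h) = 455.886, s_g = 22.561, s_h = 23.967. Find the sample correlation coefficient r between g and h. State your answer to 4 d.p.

r = Cov(g,h) / (s_g · s_h) = 455.886 / (22.561 × 23.967)
  = 455.886 / 540.7195 ≈ 0.8431

0.8431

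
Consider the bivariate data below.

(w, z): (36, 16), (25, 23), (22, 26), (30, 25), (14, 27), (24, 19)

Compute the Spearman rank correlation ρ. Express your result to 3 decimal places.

Rank w: 6, 4, 2, 5, 1, 3
Rank z: 1, 3, 5, 4, 6, 2
d = rank(w) − rank(z): 5, 1, -3, 1, -5, 1; Σd² = 62
ρ = 1 − 6Σd² / [n(n²−1)] = 1 − 6×62 / (6×35) = 1 − 372/210 ≈ -0.771

-0.771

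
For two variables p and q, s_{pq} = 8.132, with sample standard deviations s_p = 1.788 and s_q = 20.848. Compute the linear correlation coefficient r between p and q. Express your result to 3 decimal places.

r = Cov(p,q) / (s_p · s_q) = 8.132 / (1.788 × 20.848)
  = 8.132 / 37.2762 ≈ 0.218

0.218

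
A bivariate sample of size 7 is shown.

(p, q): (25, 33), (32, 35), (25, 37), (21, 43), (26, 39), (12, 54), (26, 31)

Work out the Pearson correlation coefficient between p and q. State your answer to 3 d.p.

n = 7, Σp = 167, Σq = 272, Σp² = 4211, Σq² = 10930, Σpq = 6241
nΣpq − ΣpΣq = 43687 − 45424 = -1737
nΣp² − (Σp)² = 29477 − 27889 = 1588; nΣq² − (Σq)² = 76510 − 73984 = 2526
r = -1737 / √(1588 × 2526) = -1737 / 2002.8200 ≈ -0.867

-0.867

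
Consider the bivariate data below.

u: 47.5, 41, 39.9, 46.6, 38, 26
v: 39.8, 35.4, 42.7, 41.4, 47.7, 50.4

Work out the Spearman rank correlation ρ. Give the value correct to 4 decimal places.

-0.8286

Rank u: 6, 4, 3, 5, 2, 1
Rank v: 2, 1, 4, 3, 5, 6
d = rank(u) − rank(v): 4, 3, -1, 2, -3, -5; Σd² = 64
ρ = 1 − 6Σd² / [n(n²−1)] = 1 − 6×64 / (6×35) = 1 − 384/210 ≈ -0.8286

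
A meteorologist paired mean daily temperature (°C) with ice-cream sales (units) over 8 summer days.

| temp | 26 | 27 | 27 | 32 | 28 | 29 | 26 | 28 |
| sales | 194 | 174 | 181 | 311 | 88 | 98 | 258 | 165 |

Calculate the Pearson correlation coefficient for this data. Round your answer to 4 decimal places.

n = 8, Σx = 223, Σy = 1469, Σx² = 6243, Σy² = 308531, Σxy = 41215
nΣxy − ΣxΣy = 329720 − 327587 = 2133
nΣx² − (Σx)² = 49944 − 49729 = 215; nΣy² − (Σy)² = 2468248 − 2157961 = 310287
r = 2133 / √(215 × 310287) = 2133 / 8167.7234 ≈ 0.2611

0.2611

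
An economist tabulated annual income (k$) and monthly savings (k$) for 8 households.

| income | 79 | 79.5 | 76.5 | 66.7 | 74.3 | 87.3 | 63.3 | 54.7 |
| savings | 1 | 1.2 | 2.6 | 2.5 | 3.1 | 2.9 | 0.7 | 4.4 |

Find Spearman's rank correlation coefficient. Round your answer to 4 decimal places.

-0.1429

Rank income: 6, 7, 5, 3, 4, 8, 2, 1
Rank savings: 2, 3, 5, 4, 7, 6, 1, 8
d = rank(income) − rank(savings): 4, 4, 0, -1, -3, 2, 1, -7; Σd² = 96
ρ = 1 − 6Σd² / [n(n²−1)] = 1 − 6×96 / (8×63) = 1 − 576/504 ≈ -0.1429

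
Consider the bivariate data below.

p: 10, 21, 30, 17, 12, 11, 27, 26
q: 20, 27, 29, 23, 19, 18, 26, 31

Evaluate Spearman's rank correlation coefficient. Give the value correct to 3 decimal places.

0.810

Rank p: 1, 5, 8, 4, 3, 2, 7, 6
Rank q: 3, 6, 7, 4, 2, 1, 5, 8
d = rank(p) − rank(q): -2, -1, 1, 0, 1, 1, 2, -2; Σd² = 16
ρ = 1 − 6Σd² / [n(n²−1)] = 1 − 6×16 / (8×63) = 1 − 96/504 ≈ 0.810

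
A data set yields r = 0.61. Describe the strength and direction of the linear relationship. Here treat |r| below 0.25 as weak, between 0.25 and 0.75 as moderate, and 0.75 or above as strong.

moderate positive

r = 0.61 > 0 so the relationship is positive.
|r| = 0.61, which falls in the moderate range.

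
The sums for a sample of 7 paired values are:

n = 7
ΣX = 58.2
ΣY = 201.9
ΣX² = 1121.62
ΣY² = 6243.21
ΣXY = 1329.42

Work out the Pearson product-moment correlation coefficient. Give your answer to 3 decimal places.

-0.675

r = (nΣXY − ΣXΣY) / √[(nΣX² − (ΣX)²)(nΣY² − (ΣY)²)]
Numerator: 7×1329.42 − 58.2×201.9 = -2444.64
Denominator: √[(7851.34 − 3387.24)(43702.47 − 40763.61)] = √[4464.1 × 2938.86] = 3622.0664
r = -2444.64 / 3622.0664 ≈ -0.675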